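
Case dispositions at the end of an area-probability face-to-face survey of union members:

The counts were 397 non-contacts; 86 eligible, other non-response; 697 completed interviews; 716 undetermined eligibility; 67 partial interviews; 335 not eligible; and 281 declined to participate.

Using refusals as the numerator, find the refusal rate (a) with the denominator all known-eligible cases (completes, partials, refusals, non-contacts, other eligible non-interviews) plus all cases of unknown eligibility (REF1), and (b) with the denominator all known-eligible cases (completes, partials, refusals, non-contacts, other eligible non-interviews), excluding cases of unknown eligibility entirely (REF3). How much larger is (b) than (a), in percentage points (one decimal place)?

Num → 281
Denominator → 697 + 67 + 281 + 397 + 86 + 716 = 2244
REF1 = 281 / 2244 = 0.1252
Denominator → 697 + 67 + 281 + 397 + 86 = 1528
REF3 = 281 / 1528 = 0.1839
Difference = 18.39 − 12.52 = 5.87 percentage points

5.9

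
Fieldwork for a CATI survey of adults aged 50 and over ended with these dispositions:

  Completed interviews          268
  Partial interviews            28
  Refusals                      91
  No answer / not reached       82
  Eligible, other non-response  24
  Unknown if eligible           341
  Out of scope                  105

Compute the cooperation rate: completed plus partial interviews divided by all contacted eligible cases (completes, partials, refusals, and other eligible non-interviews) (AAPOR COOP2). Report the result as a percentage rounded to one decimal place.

Top: 268 + 28 = 296
Denom: 268 + 28 + 91 + 24 = 411
COOP2 = 296 / 411 = 0.7202

72.0%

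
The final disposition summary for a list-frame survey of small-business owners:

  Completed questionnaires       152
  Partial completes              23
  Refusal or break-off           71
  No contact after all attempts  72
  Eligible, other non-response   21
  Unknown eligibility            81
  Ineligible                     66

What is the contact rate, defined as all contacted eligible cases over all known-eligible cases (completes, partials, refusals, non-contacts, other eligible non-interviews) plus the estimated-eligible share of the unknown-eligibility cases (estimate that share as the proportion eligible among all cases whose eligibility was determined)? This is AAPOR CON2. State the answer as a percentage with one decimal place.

Top → 152 + 23 + 71 + 21 = 267
Determined eligible → 152 + 23 + 71 + 72 + 21 = 339
e = 339 / (339 + 66) = 339 / 405 = 0.8370
e × U → 0.8370 × 81 = 67.80
Denom → 339 + 67.80 = 406.80
CON2 = 267 / 406.80 = 0.6563

65.6%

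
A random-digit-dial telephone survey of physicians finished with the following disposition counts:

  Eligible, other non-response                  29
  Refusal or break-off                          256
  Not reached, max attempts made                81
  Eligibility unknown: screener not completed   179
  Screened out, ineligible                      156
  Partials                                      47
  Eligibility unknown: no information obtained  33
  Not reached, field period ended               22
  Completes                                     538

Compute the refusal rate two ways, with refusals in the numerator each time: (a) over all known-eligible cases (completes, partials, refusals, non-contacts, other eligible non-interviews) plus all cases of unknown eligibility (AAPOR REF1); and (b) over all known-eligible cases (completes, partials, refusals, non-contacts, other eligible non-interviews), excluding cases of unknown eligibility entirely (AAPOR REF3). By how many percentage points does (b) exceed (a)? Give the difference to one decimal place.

4.7

No contact after all attempts = 22 + 81 = 103
Unknown eligibility = 179 + 33 = 212
Numerator → 256
Base → 538 + 47 + 256 + 103 + 29 + 212 = 1185
REF1 = 256 / 1185 = 0.2160
Base → 538 + 47 + 256 + 103 + 29 = 973
REF3 = 256 / 973 = 0.2631
Difference = 26.31 − 21.60 = 4.71 percentage points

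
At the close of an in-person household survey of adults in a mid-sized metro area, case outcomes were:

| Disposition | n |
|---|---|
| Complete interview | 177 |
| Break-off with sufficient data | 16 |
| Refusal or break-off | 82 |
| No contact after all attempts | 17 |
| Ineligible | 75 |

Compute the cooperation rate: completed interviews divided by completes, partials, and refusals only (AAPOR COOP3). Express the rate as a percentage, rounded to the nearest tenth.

Num = 177
Denom = 177 + 16 + 82 = 275
COOP3 = 177 / 275 = 0.6436

64.4%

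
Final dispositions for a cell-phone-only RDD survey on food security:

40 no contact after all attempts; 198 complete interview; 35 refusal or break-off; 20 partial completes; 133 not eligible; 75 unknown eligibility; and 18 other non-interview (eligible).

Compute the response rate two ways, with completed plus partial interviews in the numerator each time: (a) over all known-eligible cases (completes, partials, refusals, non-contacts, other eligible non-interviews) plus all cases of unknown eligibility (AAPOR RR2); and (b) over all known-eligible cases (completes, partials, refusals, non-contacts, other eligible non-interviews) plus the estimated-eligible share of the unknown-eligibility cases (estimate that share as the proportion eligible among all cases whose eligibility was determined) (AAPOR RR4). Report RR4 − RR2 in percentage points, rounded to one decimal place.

Top: 198 + 20 = 218
Base: 198 + 20 + 35 + 40 + 18 + 75 = 386
RR2 = 218 / 386 = 0.5648
Known eligible: 198 + 20 + 35 + 40 + 18 = 311
e = 311 / (311 + 133) = 311 / 444 = 0.7005
e × U: 0.7005 × 75 = 52.54
Base: 311 + 52.54 = 363.54
RR4 = 218 / 363.54 = 0.5997
Difference = 59.97 − 56.48 = 3.49 percentage points

3.5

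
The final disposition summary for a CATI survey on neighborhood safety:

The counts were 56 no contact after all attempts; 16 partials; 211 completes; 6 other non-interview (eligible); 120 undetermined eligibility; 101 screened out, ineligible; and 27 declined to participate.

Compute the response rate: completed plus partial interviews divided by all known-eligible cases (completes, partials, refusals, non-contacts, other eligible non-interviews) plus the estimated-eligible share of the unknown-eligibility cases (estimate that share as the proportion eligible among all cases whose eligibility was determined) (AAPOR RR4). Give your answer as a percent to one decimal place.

55.8%

Numerator: 211 + 16 = 227
Eligible (known): 211 + 16 + 27 + 56 + 6 = 316
e = 316 / (316 + 101) = 316 / 417 = 0.7578
e × U: 0.7578 × 120 = 90.94
Base: 316 + 90.94 = 406.94
RR4 = 227 / 406.94 = 0.5578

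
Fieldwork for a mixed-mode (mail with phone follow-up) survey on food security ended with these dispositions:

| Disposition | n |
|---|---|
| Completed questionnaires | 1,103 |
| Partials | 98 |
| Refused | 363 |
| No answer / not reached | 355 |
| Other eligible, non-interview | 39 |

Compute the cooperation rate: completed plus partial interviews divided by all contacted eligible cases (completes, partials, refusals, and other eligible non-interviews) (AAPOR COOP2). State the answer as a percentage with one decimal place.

74.9%

Top = 1103 + 98 = 1201
Base = 1103 + 98 + 363 + 39 = 1603
COOP2 = 1201 / 1603 = 0.7492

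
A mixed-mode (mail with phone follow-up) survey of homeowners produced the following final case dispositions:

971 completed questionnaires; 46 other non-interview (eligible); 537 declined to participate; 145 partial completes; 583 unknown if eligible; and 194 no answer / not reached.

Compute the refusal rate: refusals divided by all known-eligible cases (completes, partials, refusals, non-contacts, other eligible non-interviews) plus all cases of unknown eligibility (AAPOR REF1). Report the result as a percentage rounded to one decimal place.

21.7%

Top → 537
Denom → 971 + 145 + 537 + 194 + 46 + 583 = 2476
REF1 = 537 / 2476 = 0.2169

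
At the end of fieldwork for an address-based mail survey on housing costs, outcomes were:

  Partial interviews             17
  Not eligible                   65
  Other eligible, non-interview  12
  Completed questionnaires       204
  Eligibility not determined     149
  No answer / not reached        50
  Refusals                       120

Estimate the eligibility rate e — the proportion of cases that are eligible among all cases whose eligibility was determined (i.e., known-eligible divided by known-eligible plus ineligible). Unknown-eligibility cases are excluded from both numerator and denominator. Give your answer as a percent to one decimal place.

Eligible (known) → 204 + 17 + 120 + 50 + 12 = 403
e = 403 / (403 + 65) = 403 / 468 = 0.8611

86.1%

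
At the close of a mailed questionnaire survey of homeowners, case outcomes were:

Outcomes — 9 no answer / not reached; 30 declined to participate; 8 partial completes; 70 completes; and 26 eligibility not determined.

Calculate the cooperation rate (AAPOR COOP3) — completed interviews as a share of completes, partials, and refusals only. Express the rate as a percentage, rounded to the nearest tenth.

Num: 70
Base: 70 + 8 + 30 = 108
COOP3 = 70 / 108 = 0.6481

64.8%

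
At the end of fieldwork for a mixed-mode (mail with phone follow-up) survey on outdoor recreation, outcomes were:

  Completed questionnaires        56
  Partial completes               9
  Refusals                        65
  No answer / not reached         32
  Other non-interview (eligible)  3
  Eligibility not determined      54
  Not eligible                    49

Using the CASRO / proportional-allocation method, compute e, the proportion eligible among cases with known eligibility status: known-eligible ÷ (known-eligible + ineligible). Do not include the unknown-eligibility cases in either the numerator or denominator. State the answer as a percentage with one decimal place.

Determined eligible → 56 + 9 + 65 + 32 + 3 = 165
e = 165 / (165 + 49) = 165 / 214 = 0.7710

77.1%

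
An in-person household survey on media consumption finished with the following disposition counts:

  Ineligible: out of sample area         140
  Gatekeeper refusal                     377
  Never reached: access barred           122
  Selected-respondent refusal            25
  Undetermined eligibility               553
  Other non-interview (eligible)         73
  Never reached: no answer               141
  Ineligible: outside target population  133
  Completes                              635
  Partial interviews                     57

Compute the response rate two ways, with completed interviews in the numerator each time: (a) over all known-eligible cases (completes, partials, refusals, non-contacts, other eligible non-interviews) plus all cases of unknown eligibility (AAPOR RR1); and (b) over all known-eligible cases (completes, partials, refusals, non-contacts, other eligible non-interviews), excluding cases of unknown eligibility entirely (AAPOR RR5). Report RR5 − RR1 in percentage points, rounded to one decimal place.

Refusals = 377 + 25 = 402
Never reached = 141 + 122 = 263
Ineligible = 133 + 140 = 273
Top: 635
Base: 635 + 57 + 402 + 263 + 73 + 553 = 1983
RR1 = 635 / 1983 = 0.3202
Base: 635 + 57 + 402 + 263 + 73 = 1430
RR5 = 635 / 1430 = 0.4441
Difference = 44.41 − 32.02 = 12.39 percentage points

12.4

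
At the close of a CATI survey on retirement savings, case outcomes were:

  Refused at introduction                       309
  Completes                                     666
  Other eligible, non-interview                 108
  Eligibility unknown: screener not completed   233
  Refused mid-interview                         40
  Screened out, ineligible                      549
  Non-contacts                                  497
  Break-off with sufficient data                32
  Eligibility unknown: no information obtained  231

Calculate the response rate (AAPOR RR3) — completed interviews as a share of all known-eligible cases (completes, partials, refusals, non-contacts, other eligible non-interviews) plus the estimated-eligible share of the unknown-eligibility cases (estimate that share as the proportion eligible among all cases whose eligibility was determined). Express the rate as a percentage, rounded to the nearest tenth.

Refusal or break-off = 309 + 40 = 349
Unknown if eligible = 233 + 231 = 464
Top: 666
Determined eligible: 666 + 32 + 349 + 497 + 108 = 1652
e = 1652 / (1652 + 549) = 1652 / 2201 = 0.7506
e × U: 0.7506 × 464 = 348.28
Denom: 1652 + 348.28 = 2000.28
RR3 = 666 / 2000.28 = 0.3330

33.3%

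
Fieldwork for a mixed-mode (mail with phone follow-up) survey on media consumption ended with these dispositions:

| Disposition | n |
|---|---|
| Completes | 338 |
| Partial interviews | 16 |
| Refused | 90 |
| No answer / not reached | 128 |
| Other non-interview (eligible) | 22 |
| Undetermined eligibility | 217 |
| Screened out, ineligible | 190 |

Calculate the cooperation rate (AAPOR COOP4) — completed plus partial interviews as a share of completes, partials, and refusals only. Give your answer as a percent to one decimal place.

Numerator = 338 + 16 = 354
Denom = 338 + 16 + 90 = 444
COOP4 = 354 / 444 = 0.7973

79.7%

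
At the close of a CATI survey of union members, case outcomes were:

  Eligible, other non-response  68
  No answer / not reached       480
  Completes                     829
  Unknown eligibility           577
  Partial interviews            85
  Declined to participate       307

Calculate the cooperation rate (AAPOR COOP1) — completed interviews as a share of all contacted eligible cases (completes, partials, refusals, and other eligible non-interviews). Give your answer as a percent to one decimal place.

64.3%

Num → 829
Denom → 829 + 85 + 307 + 68 = 1289
COOP1 = 829 / 1289 = 0.6431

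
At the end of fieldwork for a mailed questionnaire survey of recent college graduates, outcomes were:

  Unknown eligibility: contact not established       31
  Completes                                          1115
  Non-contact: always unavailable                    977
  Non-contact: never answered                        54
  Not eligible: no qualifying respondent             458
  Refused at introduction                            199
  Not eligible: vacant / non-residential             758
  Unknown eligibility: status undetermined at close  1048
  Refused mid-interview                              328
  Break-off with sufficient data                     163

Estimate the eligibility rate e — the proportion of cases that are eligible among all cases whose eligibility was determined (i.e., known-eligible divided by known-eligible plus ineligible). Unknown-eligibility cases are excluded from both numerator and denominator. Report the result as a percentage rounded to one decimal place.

Refusal or break-off = 199 + 328 = 527
Never reached = 54 + 977 = 1031
Eligibility not determined = 31 + 1048 = 1079
Screened out, ineligible = 458 + 758 = 1216
Known eligible: 1115 + 163 + 527 + 1031 = 2836
e = 2836 / (2836 + 1216) = 2836 / 4052 = 0.6999

70.0%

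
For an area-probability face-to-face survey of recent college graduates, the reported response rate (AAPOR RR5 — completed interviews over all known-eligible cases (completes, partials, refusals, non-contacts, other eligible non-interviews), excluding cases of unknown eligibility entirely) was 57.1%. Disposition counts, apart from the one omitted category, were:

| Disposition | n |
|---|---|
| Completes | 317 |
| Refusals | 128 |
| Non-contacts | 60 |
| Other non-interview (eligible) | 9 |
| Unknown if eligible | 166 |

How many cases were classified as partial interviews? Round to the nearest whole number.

41

RR5 = 317 / D = 0.571
D = 317 / 0.571 = 555.2
Remaining denominator categories sum to 514
partial interviews = 555.2 − 514 ≈ 41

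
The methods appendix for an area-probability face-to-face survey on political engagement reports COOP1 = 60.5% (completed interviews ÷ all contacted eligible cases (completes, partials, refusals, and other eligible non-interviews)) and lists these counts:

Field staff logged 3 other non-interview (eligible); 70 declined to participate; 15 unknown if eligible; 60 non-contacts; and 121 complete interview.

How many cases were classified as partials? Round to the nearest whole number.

6

COOP1 = 121 / D = 0.605
D = 121 / 0.605 = 200.0
Rest of base = 194
partials = 200.0 − 194 ≈ 6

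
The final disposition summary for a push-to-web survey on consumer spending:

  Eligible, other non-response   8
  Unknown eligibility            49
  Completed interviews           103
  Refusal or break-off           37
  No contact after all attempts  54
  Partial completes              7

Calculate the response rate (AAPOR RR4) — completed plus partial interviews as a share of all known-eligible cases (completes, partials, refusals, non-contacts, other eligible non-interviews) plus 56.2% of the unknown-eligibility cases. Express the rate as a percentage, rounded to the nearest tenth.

46.5%

Num: 103 + 7 = 110
Known eligible: 103 + 7 + 37 + 54 + 8 = 209
e × U: 0.5620 × 49 = 27.54
Base: 209 + 27.54 = 236.54
RR4 = 110 / 236.54 = 0.4650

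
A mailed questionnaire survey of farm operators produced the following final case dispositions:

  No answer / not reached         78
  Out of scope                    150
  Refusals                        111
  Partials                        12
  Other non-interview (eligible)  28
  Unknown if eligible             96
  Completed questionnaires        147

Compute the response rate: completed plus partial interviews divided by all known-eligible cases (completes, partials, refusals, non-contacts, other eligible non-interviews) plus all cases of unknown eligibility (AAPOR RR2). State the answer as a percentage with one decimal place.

33.7%

Numerator: 147 + 12 = 159
Base: 147 + 12 + 111 + 78 + 28 + 96 = 472
RR2 = 159 / 472 = 0.3369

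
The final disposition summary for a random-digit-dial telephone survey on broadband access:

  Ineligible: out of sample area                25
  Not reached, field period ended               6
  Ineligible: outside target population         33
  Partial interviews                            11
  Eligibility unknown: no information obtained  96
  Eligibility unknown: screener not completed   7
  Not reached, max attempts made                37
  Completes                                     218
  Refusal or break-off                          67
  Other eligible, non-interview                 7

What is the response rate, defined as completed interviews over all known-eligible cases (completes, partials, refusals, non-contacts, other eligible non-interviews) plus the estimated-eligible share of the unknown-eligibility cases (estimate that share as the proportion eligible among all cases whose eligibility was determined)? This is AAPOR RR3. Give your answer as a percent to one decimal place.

50.2%

No contact after all attempts = 6 + 37 = 43
Undetermined eligibility = 7 + 96 = 103
Ineligible = 33 + 25 = 58
Top → 218
Determined eligible → 218 + 11 + 67 + 43 + 7 = 346
e = 346 / (346 + 58) = 346 / 404 = 0.8564
e × U → 0.8564 × 103 = 88.21
Denominator → 346 + 88.21 = 434.21
RR3 = 218 / 434.21 = 0.5021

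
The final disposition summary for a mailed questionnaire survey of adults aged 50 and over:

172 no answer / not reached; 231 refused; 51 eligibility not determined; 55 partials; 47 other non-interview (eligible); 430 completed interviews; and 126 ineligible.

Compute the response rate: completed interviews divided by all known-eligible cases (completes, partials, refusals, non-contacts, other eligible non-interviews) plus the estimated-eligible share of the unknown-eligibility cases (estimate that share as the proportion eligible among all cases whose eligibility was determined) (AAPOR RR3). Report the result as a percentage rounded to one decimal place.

Num = 430
Known eligible = 430 + 55 + 231 + 172 + 47 = 935
e = 935 / (935 + 126) = 935 / 1061 = 0.8812
e × U = 0.8812 × 51 = 44.94
Base = 935 + 44.94 = 979.94
RR3 = 430 / 979.94 = 0.4388

43.9%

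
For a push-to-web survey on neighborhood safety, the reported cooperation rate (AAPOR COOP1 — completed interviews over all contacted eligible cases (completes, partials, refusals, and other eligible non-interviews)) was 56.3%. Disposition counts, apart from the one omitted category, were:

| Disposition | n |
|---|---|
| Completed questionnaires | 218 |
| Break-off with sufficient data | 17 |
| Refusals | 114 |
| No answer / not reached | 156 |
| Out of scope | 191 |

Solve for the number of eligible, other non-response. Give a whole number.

38

COOP1 = 218 / D = 0.563
D = 218 / 0.563 = 387.2
Rest of base = 349
eligible, other non-response = 387.2 − 349 ≈ 38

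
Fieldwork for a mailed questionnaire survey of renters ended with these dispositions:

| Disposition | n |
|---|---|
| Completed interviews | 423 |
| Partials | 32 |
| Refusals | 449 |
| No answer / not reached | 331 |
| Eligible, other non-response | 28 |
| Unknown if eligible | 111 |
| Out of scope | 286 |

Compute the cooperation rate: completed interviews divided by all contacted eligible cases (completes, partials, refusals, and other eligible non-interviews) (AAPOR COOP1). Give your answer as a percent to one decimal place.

Top: 423
Denom: 423 + 32 + 449 + 28 = 932
COOP1 = 423 / 932 = 0.4539

45.4%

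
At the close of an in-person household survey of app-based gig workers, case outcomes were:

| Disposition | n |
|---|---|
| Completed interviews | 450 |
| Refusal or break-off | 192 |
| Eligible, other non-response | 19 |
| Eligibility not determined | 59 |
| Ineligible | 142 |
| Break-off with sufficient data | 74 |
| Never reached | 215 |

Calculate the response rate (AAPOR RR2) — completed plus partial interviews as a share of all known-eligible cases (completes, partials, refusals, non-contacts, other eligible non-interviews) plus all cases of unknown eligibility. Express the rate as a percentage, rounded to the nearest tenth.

Numerator → 450 + 74 = 524
Denom → 450 + 74 + 192 + 215 + 19 + 59 = 1009
RR2 = 524 / 1009 = 0.5193

51.9%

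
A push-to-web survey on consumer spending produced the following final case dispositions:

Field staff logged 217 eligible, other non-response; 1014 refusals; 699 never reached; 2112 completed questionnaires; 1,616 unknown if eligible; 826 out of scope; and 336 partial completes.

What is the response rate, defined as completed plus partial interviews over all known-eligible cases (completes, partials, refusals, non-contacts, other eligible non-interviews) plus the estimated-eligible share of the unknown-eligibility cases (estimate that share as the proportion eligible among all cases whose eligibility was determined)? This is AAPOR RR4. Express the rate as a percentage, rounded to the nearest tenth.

42.7%

Num = 2112 + 336 = 2448
Determined eligible = 2112 + 336 + 1014 + 699 + 217 = 4378
e = 4378 / (4378 + 826) = 4378 / 5204 = 0.8413
e × U = 0.8413 × 1616 = 1359.54
Denominator = 4378 + 1359.54 = 5737.54
RR4 = 2448 / 5737.54 = 0.4267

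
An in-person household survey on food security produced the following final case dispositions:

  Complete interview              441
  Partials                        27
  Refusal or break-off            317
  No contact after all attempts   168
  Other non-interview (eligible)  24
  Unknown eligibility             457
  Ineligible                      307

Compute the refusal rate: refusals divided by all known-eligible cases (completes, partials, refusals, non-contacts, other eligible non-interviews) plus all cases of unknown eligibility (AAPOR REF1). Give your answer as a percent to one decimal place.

Num = 317
Denominator = 441 + 27 + 317 + 168 + 24 + 457 = 1434
REF1 = 317 / 1434 = 0.2211

22.1%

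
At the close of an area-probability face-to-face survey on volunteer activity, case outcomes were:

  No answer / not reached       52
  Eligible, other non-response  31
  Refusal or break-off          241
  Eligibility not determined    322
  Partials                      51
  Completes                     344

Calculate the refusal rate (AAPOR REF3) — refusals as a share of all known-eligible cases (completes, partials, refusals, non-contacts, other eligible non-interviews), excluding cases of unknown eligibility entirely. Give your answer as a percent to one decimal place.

33.5%

Top: 241
Denominator: 344 + 51 + 241 + 52 + 31 = 719
REF3 = 241 / 719 = 0.3352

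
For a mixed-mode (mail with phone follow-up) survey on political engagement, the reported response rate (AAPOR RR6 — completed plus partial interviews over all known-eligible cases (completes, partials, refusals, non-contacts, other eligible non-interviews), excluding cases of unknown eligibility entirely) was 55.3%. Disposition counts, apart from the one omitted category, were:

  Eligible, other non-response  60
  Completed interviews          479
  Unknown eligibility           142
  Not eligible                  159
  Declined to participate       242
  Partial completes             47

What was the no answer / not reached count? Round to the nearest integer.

123

Num: 479 + 47 = 526
RR6 = 526 / D = 0.553
D = 526 / 0.553 = 951.2
Remaining denominator categories sum to 828
no answer / not reached = 951.2 − 828 ≈ 123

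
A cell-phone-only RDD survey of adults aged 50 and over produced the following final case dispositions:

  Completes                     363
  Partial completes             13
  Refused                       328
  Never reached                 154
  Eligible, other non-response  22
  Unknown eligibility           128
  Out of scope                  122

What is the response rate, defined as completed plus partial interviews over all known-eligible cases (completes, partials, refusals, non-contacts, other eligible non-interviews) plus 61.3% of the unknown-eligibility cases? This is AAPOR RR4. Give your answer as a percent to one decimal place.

39.2%

Top → 363 + 13 = 376
Known eligible → 363 + 13 + 328 + 154 + 22 = 880
Eligible share of unknowns → 0.6130 × 128 = 78.46
Base → 880 + 78.46 = 958.46
RR4 = 376 / 958.46 = 0.3923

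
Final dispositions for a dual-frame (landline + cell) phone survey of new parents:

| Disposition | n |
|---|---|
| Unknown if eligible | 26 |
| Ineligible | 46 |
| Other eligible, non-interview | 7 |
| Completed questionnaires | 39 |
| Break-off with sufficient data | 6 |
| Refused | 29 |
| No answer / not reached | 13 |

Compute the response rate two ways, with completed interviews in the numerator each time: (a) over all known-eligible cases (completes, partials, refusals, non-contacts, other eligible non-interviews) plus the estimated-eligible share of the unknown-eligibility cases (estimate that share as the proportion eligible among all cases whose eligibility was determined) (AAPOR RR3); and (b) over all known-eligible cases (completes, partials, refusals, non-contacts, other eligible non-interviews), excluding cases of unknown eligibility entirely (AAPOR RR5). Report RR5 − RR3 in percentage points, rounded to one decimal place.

6.5

Num = 39
Eligible (known) = 39 + 6 + 29 + 13 + 7 = 94
e = 94 / (94 + 46) = 94 / 140 = 0.6714
Estimated eligible among unknowns = 0.6714 × 26 = 17.46
Denominator = 94 + 17.46 = 111.46
RR3 = 39 / 111.46 = 0.3499
Denominator = 39 + 6 + 29 + 13 + 7 = 94
RR5 = 39 / 94 = 0.4149
Difference = 41.49 − 34.99 = 6.50 percentage points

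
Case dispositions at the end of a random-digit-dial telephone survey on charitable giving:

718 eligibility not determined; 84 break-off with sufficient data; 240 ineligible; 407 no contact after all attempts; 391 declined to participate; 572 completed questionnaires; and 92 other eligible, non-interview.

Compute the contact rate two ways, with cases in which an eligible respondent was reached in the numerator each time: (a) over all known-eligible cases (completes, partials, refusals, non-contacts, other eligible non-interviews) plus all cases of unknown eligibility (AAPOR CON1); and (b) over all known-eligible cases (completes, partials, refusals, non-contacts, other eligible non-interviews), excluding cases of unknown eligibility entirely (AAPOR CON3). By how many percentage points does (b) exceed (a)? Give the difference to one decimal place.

23.4

Top → 572 + 84 + 391 + 92 = 1139
Denom → 572 + 84 + 391 + 407 + 92 + 718 = 2264
CON1 = 1139 / 2264 = 0.5031
Denom → 572 + 84 + 391 + 407 + 92 = 1546
CON3 = 1139 / 1546 = 0.7367
Difference = 73.67 − 50.31 = 23.36 percentage points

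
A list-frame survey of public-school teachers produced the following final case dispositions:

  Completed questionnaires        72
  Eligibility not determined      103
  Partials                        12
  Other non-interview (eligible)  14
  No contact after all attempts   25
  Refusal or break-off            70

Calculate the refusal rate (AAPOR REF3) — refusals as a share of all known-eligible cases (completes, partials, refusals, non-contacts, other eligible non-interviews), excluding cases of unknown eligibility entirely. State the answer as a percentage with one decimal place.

Top = 70
Base = 72 + 12 + 70 + 25 + 14 = 193
REF3 = 70 / 193 = 0.3627

36.3%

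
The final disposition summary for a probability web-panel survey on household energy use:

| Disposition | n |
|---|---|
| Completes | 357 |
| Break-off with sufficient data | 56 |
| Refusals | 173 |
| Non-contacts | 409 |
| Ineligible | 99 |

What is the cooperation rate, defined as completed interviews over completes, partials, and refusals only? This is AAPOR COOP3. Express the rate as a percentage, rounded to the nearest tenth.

Top: 357
Denominator: 357 + 56 + 173 = 586
COOP3 = 357 / 586 = 0.6092

60.9%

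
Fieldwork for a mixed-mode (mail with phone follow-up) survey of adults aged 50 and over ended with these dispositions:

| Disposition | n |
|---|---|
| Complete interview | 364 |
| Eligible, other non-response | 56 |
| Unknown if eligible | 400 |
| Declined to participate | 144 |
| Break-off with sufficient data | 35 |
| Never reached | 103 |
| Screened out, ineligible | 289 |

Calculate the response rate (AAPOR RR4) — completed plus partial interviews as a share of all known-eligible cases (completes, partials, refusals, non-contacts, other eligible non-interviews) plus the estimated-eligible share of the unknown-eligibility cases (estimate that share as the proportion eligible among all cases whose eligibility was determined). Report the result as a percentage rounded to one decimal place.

Num → 364 + 35 = 399
Known eligible → 364 + 35 + 144 + 103 + 56 = 702
e = 702 / (702 + 289) = 702 / 991 = 0.7084
e × U → 0.7084 × 400 = 283.36
Denom → 702 + 283.36 = 985.36
RR4 = 399 / 985.36 = 0.4049

40.5%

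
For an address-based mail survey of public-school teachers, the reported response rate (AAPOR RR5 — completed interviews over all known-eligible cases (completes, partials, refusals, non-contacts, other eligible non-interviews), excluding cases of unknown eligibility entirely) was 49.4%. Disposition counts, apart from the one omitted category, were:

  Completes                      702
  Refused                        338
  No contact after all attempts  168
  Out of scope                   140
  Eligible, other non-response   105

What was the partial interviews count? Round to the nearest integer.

108

RR5 = 702 / D = 0.494
D = 702 / 0.494 = 1421.1
Rest of base = 1313
partial interviews = 1421.1 − 1313 ≈ 108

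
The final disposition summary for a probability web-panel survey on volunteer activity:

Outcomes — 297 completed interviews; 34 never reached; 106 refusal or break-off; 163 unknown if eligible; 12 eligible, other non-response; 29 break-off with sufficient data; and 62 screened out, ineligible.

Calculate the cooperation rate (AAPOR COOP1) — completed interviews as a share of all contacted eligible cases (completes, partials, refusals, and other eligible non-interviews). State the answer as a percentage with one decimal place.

Top → 297
Base → 297 + 29 + 106 + 12 = 444
COOP1 = 297 / 444 = 0.6689

66.9%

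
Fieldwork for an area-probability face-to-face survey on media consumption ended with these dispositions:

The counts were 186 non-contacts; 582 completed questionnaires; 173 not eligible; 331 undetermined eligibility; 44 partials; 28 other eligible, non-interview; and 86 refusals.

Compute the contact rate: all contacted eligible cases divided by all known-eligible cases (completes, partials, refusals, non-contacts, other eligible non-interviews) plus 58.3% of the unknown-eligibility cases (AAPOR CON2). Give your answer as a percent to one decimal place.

66.1%

Top: 582 + 44 + 86 + 28 = 740
Eligible (known): 582 + 44 + 86 + 186 + 28 = 926
Eligible share of unknowns: 0.5830 × 331 = 192.97
Denominator: 926 + 192.97 = 1118.97
CON2 = 740 / 1118.97 = 0.6613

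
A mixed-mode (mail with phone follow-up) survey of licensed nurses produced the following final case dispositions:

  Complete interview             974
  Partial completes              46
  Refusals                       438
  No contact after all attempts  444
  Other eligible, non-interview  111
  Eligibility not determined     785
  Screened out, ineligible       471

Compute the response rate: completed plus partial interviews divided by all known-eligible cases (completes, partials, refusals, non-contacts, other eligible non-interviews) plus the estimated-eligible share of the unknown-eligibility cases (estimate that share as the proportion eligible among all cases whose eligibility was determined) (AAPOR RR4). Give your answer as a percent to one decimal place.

38.5%

Num = 974 + 46 = 1020
Determined eligible = 974 + 46 + 438 + 444 + 111 = 2013
e = 2013 / (2013 + 471) = 2013 / 2484 = 0.8104
Estimated eligible among unknowns = 0.8104 × 785 = 636.16
Denominator = 2013 + 636.16 = 2649.16
RR4 = 1020 / 2649.16 = 0.3850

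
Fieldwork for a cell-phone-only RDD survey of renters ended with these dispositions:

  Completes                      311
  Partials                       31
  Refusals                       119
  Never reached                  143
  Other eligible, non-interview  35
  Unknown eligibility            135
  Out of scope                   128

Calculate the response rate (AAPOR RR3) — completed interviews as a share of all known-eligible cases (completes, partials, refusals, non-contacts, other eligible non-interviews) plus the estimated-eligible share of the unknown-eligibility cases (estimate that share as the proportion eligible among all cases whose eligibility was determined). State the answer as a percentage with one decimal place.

41.4%

Numerator = 311
Known eligible = 311 + 31 + 119 + 143 + 35 = 639
e = 639 / (639 + 128) = 639 / 767 = 0.8331
Estimated eligible among unknowns = 0.8331 × 135 = 112.47
Denom = 639 + 112.47 = 751.47
RR3 = 311 / 751.47 = 0.4139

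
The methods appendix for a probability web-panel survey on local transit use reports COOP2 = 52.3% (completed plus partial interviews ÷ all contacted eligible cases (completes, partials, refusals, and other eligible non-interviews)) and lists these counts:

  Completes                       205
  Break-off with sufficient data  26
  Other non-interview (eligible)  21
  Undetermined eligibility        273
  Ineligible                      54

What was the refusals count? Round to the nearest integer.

190

Numerator → 205 + 26 = 231
COOP2 = 231 / D = 0.523
D = 231 / 0.523 = 441.7
Remaining denominator categories sum to 252
refusals = 441.7 − 252 ≈ 190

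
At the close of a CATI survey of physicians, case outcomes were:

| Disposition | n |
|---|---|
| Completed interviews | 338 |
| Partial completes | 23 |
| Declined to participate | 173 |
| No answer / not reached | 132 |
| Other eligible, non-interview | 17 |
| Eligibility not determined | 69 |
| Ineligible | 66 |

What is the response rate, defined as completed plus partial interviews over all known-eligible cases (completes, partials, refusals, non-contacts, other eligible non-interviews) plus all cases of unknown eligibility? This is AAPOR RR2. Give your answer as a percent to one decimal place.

Numerator: 338 + 23 = 361
Base: 338 + 23 + 173 + 132 + 17 + 69 = 752
RR2 = 361 / 752 = 0.4801

48.0%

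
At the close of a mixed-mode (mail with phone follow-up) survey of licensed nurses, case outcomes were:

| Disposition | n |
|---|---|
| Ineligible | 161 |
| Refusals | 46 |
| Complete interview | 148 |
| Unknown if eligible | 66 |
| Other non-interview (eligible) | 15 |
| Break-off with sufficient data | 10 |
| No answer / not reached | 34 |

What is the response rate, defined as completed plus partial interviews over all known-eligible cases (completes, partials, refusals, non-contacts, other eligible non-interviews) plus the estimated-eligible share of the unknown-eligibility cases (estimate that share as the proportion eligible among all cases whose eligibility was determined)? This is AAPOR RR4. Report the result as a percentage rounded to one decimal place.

Num: 148 + 10 = 158
Determined eligible: 148 + 10 + 46 + 34 + 15 = 253
e = 253 / (253 + 161) = 253 / 414 = 0.6111
Eligible share of unknowns: 0.6111 × 66 = 40.33
Denom: 253 + 40.33 = 293.33
RR4 = 158 / 293.33 = 0.5386

53.9%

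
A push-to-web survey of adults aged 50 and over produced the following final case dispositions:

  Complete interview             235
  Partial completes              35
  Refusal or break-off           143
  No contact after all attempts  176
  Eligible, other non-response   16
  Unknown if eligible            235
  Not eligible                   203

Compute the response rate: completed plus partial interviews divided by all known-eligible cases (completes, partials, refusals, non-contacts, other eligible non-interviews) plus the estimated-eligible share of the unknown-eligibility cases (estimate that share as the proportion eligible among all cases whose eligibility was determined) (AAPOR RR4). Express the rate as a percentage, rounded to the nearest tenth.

Top: 235 + 35 = 270
Known eligible: 235 + 35 + 143 + 176 + 16 = 605
e = 605 / (605 + 203) = 605 / 808 = 0.7488
Eligible share of unknowns: 0.7488 × 235 = 175.97
Base: 605 + 175.97 = 780.97
RR4 = 270 / 780.97 = 0.3457

34.6%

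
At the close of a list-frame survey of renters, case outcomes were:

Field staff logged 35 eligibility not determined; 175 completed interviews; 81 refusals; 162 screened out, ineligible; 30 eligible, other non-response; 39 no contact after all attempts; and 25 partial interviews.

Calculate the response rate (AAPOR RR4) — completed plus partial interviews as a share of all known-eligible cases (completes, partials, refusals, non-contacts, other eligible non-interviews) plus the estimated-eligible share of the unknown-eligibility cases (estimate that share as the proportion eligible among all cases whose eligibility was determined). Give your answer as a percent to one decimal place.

53.5%

Top → 175 + 25 = 200
Eligible (known) → 175 + 25 + 81 + 39 + 30 = 350
e = 350 / (350 + 162) = 350 / 512 = 0.6836
Eligible share of unknowns → 0.6836 × 35 = 23.93
Denominator → 350 + 23.93 = 373.93
RR4 = 200 / 373.93 = 0.5349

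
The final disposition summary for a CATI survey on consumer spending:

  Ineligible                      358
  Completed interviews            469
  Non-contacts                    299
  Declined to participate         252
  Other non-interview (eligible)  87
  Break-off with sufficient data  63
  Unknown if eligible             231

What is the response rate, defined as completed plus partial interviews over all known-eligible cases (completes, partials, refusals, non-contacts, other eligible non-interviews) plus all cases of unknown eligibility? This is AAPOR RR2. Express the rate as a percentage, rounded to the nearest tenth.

Top → 469 + 63 = 532
Denom → 469 + 63 + 252 + 299 + 87 + 231 = 1401
RR2 = 532 / 1401 = 0.3797

38.0%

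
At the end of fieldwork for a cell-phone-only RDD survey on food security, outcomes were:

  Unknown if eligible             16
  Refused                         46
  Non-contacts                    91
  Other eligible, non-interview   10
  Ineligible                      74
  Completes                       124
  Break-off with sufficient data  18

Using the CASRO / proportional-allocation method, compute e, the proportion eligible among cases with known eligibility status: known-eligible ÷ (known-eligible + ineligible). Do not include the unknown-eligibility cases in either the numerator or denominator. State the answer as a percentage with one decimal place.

79.6%

Eligible (known): 124 + 18 + 46 + 91 + 10 = 289
e = 289 / (289 + 74) = 289 / 363 = 0.7961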